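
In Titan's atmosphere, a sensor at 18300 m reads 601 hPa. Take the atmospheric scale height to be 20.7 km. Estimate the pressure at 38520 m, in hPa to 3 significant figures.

P ≈ 226 hPa

Between two levels, P₂ = P₁ exp(−Δz/H) with Δz = z₂ − z₁.
Δz = 38520 − 18300 = 20220 m; Δz/H = 20220/20700 = 0.97681.
P₂ = 601 × exp(−0.97681) = 601 × 0.37651 = 226.28 hPa.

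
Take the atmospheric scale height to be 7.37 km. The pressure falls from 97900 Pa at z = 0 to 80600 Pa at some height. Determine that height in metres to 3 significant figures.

z ≈ 1430 m

Invert the barometric formula: z = H ln(P₀/P).
P₀/P = 97900/80600 = 1.2146; ln(1.2146) = 0.19441.
z = 7370.0 × 0.19441 = 1432.8 m.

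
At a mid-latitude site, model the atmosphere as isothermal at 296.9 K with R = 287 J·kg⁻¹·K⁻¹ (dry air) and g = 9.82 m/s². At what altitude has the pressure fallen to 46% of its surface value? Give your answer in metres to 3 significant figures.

z ≈ 6740 m

Scale height: H = RT/g = 287 × 296.9 / 9.82 = 8677.2 m.
Set P/P₀ = exp(−z/H) = 0.46, so z = −H ln(0.46).
−ln(0.46) = 0.77653; z = 8677.2 × 0.77653 = 6738.1 m.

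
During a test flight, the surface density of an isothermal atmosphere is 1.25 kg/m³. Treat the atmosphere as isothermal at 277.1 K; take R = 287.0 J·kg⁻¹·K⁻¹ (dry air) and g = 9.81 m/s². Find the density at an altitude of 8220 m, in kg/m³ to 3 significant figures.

ρ ≈ 0.453 kg/m³

Scale height: H = RT/g = 287.0 × 277.1 / 9.81 = 8106.8 m.
In an isothermal atmosphere, density decays like pressure: ρ = ρ₀ exp(−z/H).
z/H = 8220.0/8106.8 = 1.0140; exp(−1.0140) = 0.36277.
ρ = 1.25 × 0.36277 = 0.45346 kg/m³.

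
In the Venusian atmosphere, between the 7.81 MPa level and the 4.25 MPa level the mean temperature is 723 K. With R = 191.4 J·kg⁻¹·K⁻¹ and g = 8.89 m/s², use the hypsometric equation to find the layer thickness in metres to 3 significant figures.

Hypsometric equation: Δz = (R T̄/g) ln(P₁/P₂).
R T̄/g = 191.4 × 723 / 8.89 = 15566 m.
ln(7.81/4.25) = ln(1.8376) = 0.60846.
Δz = 15566 × 0.60846 = 9471.3 m.

Δz ≈ 9470 m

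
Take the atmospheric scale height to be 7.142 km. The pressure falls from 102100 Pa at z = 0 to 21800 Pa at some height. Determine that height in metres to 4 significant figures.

z ≈ 11030 m

Invert the barometric formula: z = H ln(P₀/P).
P₀/P = 102100/21800 = 4.6835; ln(4.6835) = 1.5440.
z = 7142.0 × 1.5440 = 11027 m.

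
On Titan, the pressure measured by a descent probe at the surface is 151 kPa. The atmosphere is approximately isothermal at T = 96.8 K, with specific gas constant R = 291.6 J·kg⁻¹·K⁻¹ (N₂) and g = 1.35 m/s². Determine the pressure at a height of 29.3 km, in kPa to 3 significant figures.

Scale height: H = RT/g = 291.6 × 96.8 / 1.35 = 20909 m.
Barometric formula: P = P₀ exp(−z/H).
z/H = 29300/20909 = 1.4013; exp(−1.4013) = 0.24628.
P = 151 × 0.24628 = 37.188 kPa.

P ≈ 37.2 kPa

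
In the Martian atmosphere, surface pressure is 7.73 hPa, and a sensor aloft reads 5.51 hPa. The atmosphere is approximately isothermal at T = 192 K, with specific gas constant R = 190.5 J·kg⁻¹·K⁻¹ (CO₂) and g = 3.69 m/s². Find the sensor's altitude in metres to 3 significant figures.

Scale height: H = RT/g = 190.5 × 192 / 3.69 = 9912.2 m.
Invert the barometric formula: z = H ln(P₀/P).
P₀/P = 7.73/5.51 = 1.4029; ln(1.4029) = 0.33854.
z = 9912.2 × 0.33854 = 3355.7 m.

z ≈ 3360 m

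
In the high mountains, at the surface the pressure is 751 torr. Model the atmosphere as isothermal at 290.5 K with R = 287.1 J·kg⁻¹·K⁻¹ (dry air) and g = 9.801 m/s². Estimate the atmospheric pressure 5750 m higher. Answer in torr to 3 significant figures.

P ≈ 382 torr

Scale height: H = RT/g = 287.1 × 290.5 / 9.801 = 8509.6 m.
Barometric formula: P = P₀ exp(−z/H).
z/H = 5750.0/8509.6 = 0.67571; exp(−0.67571) = 0.50880.
P = 751 × 0.50880 = 382.11 torr.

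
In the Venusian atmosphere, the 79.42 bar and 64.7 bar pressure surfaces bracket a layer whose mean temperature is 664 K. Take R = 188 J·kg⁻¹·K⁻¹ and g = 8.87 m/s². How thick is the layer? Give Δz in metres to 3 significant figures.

Δz ≈ 2880 m

Hypsometric equation: Δz = (R T̄/g) ln(P₁/P₂).
R T̄/g = 188 × 664 / 8.87 = 14074 m.
ln(79.42/64.7) = ln(1.2275) = 0.20498.
Δz = 14074 × 0.20498 = 2884.9 m.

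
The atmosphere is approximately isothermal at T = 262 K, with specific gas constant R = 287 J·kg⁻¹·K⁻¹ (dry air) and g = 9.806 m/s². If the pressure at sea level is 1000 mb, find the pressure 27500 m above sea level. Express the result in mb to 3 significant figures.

Scale height: H = RT/g = 287 × 262 / 9.806 = 7668.2 m.
Barometric formula: P = P₀ exp(−z/H).
z/H = 27500/7668.2 = 3.5862; exp(−3.5862) = 0.027703.
P = 1000 × 0.027703 = 27.703 mb.

P ≈ 27.7 mb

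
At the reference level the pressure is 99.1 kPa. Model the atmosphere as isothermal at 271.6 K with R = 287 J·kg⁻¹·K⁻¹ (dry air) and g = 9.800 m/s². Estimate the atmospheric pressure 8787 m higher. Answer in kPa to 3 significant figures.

P ≈ 32.8 kPa

Scale height: H = RT/g = 287 × 271.6 / 9.800 = 7954.0 m.
Barometric formula: P = P₀ exp(−z/H).
z/H = 8787.0/7954.0 = 1.1047; exp(−1.1047) = 0.33131.
P = 99.1 × 0.33131 = 32.833 kPa.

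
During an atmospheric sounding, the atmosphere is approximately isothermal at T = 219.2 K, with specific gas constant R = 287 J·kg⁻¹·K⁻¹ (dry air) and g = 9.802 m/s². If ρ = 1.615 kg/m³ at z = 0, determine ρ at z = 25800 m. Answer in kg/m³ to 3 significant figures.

Scale height: H = RT/g = 287 × 219.2 / 9.802 = 6418.1 m.
In an isothermal atmosphere, density decays like pressure: ρ = ρ₀ exp(−z/H).
z/H = 25800/6418.1 = 4.0199; exp(−4.0199) = 0.017955.
ρ = 1.615 × 0.017955 = 0.028997 kg/m³.

ρ ≈ 0.0290 kg/m³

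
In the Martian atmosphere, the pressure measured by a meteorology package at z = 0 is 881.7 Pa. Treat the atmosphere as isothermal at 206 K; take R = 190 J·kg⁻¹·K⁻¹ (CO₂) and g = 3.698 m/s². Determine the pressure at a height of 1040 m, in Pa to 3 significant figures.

Scale height: H = RT/g = 190 × 206 / 3.698 = 10584 m.
Barometric formula: P = P₀ exp(−z/H).
z/H = 1040.0/10584 = 0.098262; exp(−0.098262) = 0.90641.
P = 881.7 × 0.90641 = 799.18 Pa.

P ≈ 799 Pa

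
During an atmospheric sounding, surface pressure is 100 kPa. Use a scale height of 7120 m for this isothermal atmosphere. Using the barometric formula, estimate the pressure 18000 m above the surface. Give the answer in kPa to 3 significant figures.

P ≈ 7.98 kPa

Barometric formula: P = P₀ exp(−z/H).
z/H = 18000/7120.0 = 2.5281; exp(−2.5281) = 0.079811.
P = 100 × 0.079811 = 7.9811 kPa.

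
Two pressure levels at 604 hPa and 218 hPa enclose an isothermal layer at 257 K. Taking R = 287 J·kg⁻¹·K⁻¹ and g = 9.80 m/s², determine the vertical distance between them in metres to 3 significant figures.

Δz ≈ 7670 m

Hypsometric equation: Δz = (R T̄/g) ln(P₁/P₂).
R T̄/g = 287 × 257 / 9.80 = 7526.4 m.
ln(604/218) = ln(2.7706) = 1.0191.
Δz = 7526.4 × 1.0191 = 7670.2 m.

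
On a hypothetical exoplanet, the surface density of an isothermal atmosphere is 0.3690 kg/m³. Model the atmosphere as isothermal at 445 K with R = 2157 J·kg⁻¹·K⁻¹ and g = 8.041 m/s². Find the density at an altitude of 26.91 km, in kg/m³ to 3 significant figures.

ρ ≈ 0.295 kg/m³

Scale height: H = RT/g = 2157 × 445 / 8.041 = 119370 m.
In an isothermal atmosphere, density decays like pressure: ρ = ρ₀ exp(−z/H).
z/H = 26910/119370 = 0.22543; exp(−0.22543) = 0.79817.
ρ = 0.3690 × 0.79817 = 0.29452 kg/m³.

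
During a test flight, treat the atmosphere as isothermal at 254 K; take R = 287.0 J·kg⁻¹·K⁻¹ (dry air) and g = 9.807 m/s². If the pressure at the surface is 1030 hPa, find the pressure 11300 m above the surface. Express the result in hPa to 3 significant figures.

Scale height: H = RT/g = 287.0 × 254 / 9.807 = 7433.3 m.
Barometric formula: P = P₀ exp(−z/H).
z/H = 11300/7433.3 = 1.5202; exp(−1.5202) = 0.21867.
P = 1030 × 0.21867 = 225.23 hPa.

P ≈ 225 hPa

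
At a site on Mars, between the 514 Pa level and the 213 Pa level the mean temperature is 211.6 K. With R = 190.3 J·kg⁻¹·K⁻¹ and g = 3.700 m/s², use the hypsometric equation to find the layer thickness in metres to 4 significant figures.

Δz ≈ 9587 m

Hypsometric equation: Δz = (R T̄/g) ln(P₁/P₂).
R T̄/g = 190.3 × 211.6 / 3.700 = 10883 m.
ln(514/213) = ln(2.4131) = 0.88091.
Δz = 10883 × 0.88091 = 9586.9 m.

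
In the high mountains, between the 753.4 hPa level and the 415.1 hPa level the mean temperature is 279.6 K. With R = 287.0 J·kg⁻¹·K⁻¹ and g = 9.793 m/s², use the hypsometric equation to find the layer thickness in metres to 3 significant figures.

Δz ≈ 4880 m

Hypsometric equation: Δz = (R T̄/g) ln(P₁/P₂).
R T̄/g = 287.0 × 279.6 / 9.793 = 8194.1 m.
ln(753.4/415.1) = ln(1.8150) = 0.59609.
Δz = 8194.1 × 0.59609 = 4884.4 m.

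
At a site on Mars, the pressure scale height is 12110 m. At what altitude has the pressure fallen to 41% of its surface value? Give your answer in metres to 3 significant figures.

z ≈ 10800 m

Set P/P₀ = exp(−z/H) = 0.41, so z = −H ln(0.41).
−ln(0.41) = 0.89160; z = 12110 × 0.89160 = 10797 m.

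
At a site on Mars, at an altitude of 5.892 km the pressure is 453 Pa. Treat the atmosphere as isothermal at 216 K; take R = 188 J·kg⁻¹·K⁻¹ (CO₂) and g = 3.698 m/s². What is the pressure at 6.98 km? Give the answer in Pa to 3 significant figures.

P ≈ 410 Pa

Scale height: H = RT/g = 188 × 216 / 3.698 = 10981 m.
Between two levels, P₂ = P₁ exp(−Δz/H) with Δz = z₂ − z₁.
Δz = 6980.0 − 5892.0 = 1088.0 m; Δz/H = 1088.0/10981 = 0.099080.
P₂ = 453 × exp(−0.099080) = 453 × 0.90567 = 410.27 Pa.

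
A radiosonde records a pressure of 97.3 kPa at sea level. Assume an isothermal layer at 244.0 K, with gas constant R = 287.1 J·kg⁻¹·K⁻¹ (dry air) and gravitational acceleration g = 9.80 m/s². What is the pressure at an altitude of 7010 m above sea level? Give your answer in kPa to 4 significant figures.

P ≈ 36.49 kPa

Scale height: H = RT/g = 287.1 × 244.0 / 9.80 = 7148.2 m.
Barometric formula: P = P₀ exp(−z/H).
z/H = 7010.0/7148.2 = 0.98067; exp(−0.98067) = 0.37506.
P = 97.3 × 0.37506 = 36.493 kPa.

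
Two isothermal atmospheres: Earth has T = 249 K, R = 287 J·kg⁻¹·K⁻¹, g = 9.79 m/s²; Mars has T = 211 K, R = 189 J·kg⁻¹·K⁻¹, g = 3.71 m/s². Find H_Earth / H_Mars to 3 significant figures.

H = RT/g for each body.
H_Earth = 287 × 249 / 9.79 = 7299.6 m.
H_Mars = 189 × 211 / 3.71 = 10749 m.
H_Earth/H_Mars = 7299.6/10749 = 0.67910.

H_Earth/H_Mars ≈ 0.679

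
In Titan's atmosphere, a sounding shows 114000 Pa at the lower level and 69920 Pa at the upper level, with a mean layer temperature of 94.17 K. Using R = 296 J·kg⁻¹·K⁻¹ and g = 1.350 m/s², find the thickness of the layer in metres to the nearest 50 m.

Hypsometric equation: Δz = (R T̄/g) ln(P₁/P₂).
R T̄/g = 296 × 94.17 / 1.350 = 20648 m.
ln(114000/69920) = ln(1.6304) = 0.48883.
Δz = 20648 × 0.48883 = 10093 m.

Δz ≈ 10100 m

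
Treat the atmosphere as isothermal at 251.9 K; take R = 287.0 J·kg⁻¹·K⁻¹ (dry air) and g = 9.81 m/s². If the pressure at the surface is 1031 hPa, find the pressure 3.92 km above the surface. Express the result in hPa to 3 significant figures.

P ≈ 606 hPa

Scale height: H = RT/g = 287.0 × 251.9 / 9.81 = 7369.6 m.
Barometric formula: P = P₀ exp(−z/H).
z/H = 3920.0/7369.6 = 0.53191; exp(−0.53191) = 0.58748.
P = 1031 × 0.58748 = 605.69 hPa.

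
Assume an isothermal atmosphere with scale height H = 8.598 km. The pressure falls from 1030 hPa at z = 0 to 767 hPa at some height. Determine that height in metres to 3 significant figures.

z ≈ 2530 m

Invert the barometric formula: z = H ln(P₀/P).
P₀/P = 1030/767 = 1.3429; ln(1.3429) = 0.29483.
z = 8598.0 × 0.29483 = 2534.9 m.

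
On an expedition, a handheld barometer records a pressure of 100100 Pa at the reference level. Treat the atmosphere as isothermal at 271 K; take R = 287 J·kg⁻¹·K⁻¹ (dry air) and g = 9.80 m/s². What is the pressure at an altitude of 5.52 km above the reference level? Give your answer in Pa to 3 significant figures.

Scale height: H = RT/g = 287 × 271 / 9.80 = 7936.4 m.
Barometric formula: P = P₀ exp(−z/H).
z/H = 5520.0/7936.4 = 0.69553; exp(−0.69553) = 0.49881.
P = 100100 × 0.49881 = 49931 Pa.

P ≈ 49900 Pa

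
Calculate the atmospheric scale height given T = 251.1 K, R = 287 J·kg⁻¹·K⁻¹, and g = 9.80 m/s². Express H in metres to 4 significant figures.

H ≈ 7354 m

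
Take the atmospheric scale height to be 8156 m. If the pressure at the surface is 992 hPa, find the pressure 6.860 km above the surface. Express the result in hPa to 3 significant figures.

P ≈ 428 hPa

Barometric formula: P = P₀ exp(−z/H).
z/H = 6860.0/8156.0 = 0.84110; exp(−0.84110) = 0.43124.
P = 992 × 0.43124 = 427.79 hPa.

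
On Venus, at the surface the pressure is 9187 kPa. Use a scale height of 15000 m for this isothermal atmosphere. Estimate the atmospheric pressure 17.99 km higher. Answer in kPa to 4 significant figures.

Barometric formula: P = P₀ exp(−z/H).
z/H = 17990/15000 = 1.1993; exp(−1.1993) = 0.30141.
P = 9187 × 0.30141 = 2769.1 kPa.

P ≈ 2769 kPa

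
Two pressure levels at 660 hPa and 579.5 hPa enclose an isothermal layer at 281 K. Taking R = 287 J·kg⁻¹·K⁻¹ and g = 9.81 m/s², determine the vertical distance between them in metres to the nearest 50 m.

Hypsometric equation: Δz = (R T̄/g) ln(P₁/P₂).
R T̄/g = 287 × 281 / 9.81 = 8220.9 m.
ln(660/579.5) = ln(1.1389) = 0.13006.
Δz = 8220.9 × 0.13006 = 1069.2 m.

Δz ≈ 1050 m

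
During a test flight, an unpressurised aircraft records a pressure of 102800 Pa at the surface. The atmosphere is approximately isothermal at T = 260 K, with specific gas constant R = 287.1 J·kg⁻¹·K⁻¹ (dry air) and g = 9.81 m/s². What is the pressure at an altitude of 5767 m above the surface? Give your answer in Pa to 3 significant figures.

Scale height: H = RT/g = 287.1 × 260 / 9.81 = 7609.2 m.
Barometric formula: P = P₀ exp(−z/H).
z/H = 5767.0/7609.2 = 0.75790; exp(−0.75790) = 0.46865.
P = 102800 × 0.46865 = 48177 Pa.

P ≈ 48200 Pa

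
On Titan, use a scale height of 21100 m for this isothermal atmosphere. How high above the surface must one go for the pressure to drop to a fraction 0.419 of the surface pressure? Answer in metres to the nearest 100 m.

Set P/P₀ = exp(−z/H) = 0.419, so z = −H ln(0.419).
−ln(0.419) = 0.86988; z = 21100 × 0.86988 = 18354 m.

z ≈ 18400 m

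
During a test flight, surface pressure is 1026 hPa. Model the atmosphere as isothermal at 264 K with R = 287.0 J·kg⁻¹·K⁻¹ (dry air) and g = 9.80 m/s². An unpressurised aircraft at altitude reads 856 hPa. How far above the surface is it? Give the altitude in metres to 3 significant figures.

z ≈ 1400 m

Scale height: H = RT/g = 287.0 × 264 / 9.80 = 7731.4 m.
Invert the barometric formula: z = H ln(P₀/P).
P₀/P = 1026/856 = 1.1986; ln(1.1986) = 0.18115.
z = 7731.4 × 0.18115 = 1400.5 m.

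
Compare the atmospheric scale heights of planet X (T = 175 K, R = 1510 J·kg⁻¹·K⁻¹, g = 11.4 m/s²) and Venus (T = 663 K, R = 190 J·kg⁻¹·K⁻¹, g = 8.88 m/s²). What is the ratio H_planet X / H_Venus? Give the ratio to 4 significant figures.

H_planet X/H_Venus ≈ 1.634

H = RT/g for each body.
H_planet X = 1510 × 175 / 11.4 = 23180 m.
H_Venus = 190 × 663 / 8.88 = 14186 m.
H_planet X/H_Venus = 23180/14186 = 1.6340.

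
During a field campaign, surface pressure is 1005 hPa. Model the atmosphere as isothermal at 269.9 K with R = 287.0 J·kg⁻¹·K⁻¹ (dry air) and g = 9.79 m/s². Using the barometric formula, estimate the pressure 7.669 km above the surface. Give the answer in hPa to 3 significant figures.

Scale height: H = RT/g = 287.0 × 269.9 / 9.79 = 7912.3 m.
Barometric formula: P = P₀ exp(−z/H).
z/H = 7669.0/7912.3 = 0.96925; exp(−0.96925) = 0.37937.
P = 1005 × 0.37937 = 381.27 hPa.

P ≈ 381 hPa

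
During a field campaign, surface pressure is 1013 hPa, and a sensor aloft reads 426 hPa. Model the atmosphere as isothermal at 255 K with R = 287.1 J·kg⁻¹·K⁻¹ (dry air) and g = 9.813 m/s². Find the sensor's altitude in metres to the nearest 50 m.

Scale height: H = RT/g = 287.1 × 255 / 9.813 = 7460.6 m.
Invert the barometric formula: z = H ln(P₀/P).
P₀/P = 1013/426 = 2.3779; ln(2.3779) = 0.86622.
z = 7460.6 × 0.86622 = 6462.5 m.

z ≈ 6450 m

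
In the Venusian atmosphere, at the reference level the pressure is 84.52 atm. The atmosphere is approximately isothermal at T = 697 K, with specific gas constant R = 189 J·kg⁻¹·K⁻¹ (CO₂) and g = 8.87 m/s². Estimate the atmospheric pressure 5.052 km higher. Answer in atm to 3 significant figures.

P ≈ 60.1 atm

Scale height: H = RT/g = 189 × 697 / 8.87 = 14852 m.
Barometric formula: P = P₀ exp(−z/H).
z/H = 5052.0/14852 = 0.34016; exp(−0.34016) = 0.71166.
P = 84.52 × 0.71166 = 60.150 atm.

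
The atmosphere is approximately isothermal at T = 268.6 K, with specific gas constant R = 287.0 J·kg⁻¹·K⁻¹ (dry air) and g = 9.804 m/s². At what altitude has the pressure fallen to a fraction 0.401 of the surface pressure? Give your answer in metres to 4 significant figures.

z ≈ 7185 m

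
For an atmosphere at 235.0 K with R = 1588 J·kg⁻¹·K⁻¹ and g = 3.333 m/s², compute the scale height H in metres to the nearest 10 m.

H ≈ 111970 m

The scale height of an isothermal atmosphere is H = RT/g.
H = 1588 × 235.0 / 3.333 = 373180/3.333 = 111970 m.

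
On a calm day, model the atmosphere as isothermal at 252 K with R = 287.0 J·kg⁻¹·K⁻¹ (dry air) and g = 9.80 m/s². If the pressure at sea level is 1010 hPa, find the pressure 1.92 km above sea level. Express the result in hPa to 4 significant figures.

Scale height: H = RT/g = 287.0 × 252 / 9.80 = 7380.0 m.
Barometric formula: P = P₀ exp(−z/H).
z/H = 1920.0/7380.0 = 0.26016; exp(−0.26016) = 0.77093.
P = 1010 × 0.77093 = 778.64 hPa.

P ≈ 778.6 hPa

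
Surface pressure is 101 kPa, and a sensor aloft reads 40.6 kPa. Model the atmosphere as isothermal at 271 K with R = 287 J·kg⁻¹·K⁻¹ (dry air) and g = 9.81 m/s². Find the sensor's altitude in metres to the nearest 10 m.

Scale height: H = RT/g = 287 × 271 / 9.81 = 7928.3 m.
Invert the barometric formula: z = H ln(P₀/P).
P₀/P = 101/40.6 = 2.4877; ln(2.4877) = 0.91136.
z = 7928.3 × 0.91136 = 7225.5 m.

z ≈ 7230 m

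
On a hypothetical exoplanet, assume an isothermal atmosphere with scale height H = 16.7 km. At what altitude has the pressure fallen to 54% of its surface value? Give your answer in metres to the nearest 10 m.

z ≈ 10290 m

Set P/P₀ = exp(−z/H) = 0.54, so z = −H ln(0.54).
−ln(0.54) = 0.61619; z = 16700 × 0.61619 = 10290 m.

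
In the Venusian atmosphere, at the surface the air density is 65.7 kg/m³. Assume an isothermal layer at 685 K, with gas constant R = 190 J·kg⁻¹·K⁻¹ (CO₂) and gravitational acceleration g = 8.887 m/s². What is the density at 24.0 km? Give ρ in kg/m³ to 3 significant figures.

ρ ≈ 12.8 kg/m³

Scale height: H = RT/g = 190 × 685 / 8.887 = 14645 m.
In an isothermal atmosphere, density decays like pressure: ρ = ρ₀ exp(−z/H).
z/H = 24000/14645 = 1.6388; exp(−1.6388) = 0.19421.
ρ = 65.7 × 0.19421 = 12.760 kg/m³.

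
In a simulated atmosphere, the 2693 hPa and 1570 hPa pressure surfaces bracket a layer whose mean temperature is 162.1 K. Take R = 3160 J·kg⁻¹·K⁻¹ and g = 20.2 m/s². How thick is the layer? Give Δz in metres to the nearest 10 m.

Hypsometric equation: Δz = (R T̄/g) ln(P₁/P₂).
R T̄/g = 3160 × 162.1 / 20.2 = 25358 m.
ln(2693/1570) = ln(1.7153) = 0.53959.
Δz = 25358 × 0.53959 = 13683 m.

Δz ≈ 13680 m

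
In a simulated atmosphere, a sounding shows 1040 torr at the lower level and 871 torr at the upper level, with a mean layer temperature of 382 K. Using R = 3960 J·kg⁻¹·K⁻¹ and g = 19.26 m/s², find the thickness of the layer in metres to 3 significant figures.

Δz ≈ 13900 m

Hypsometric equation: Δz = (R T̄/g) ln(P₁/P₂).
R T̄/g = 3960 × 382 / 19.26 = 78542 m.
ln(1040/871) = ln(1.1940) = 0.17731.
Δz = 78542 × 0.17731 = 13926 m.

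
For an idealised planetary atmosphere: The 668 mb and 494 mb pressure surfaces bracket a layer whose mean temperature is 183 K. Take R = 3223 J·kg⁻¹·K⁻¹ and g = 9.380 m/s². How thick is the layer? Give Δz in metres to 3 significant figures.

Hypsometric equation: Δz = (R T̄/g) ln(P₁/P₂).
R T̄/g = 3223 × 183 / 9.380 = 62879 m.
ln(668/494) = ln(1.3522) = 0.30173.
Δz = 62879 × 0.30173 = 18972 m.

Δz ≈ 19000 m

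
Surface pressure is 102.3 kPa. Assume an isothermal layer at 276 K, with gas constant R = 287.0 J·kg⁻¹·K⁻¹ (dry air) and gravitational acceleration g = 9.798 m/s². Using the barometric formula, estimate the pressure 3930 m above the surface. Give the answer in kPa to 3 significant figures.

Scale height: H = RT/g = 287.0 × 276 / 9.798 = 8084.5 m.
Barometric formula: P = P₀ exp(−z/H).
z/H = 3930.0/8084.5 = 0.48612; exp(−0.48612) = 0.61501.
P = 102.3 × 0.61501 = 62.916 kPa.

P ≈ 62.9 kPa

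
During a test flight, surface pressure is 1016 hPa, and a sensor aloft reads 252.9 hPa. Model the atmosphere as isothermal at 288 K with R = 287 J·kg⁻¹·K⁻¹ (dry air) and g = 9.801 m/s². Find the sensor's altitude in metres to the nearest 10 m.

z ≈ 11730 m

Scale height: H = RT/g = 287 × 288 / 9.801 = 8433.4 m.
Invert the barometric formula: z = H ln(P₀/P).
P₀/P = 1016/252.9 = 4.0174; ln(4.0174) = 1.3906.
z = 8433.4 × 1.3906 = 11727 m.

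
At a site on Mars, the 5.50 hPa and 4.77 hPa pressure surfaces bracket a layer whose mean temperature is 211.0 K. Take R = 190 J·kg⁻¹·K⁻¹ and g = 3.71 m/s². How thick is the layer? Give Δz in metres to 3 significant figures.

Δz ≈ 1540 m

Hypsometric equation: Δz = (R T̄/g) ln(P₁/P₂).
R T̄/g = 190 × 211.0 / 3.71 = 10806 m.
ln(5.50/4.77) = ln(1.1530) = 0.14237.
Δz = 10806 × 0.14237 = 1538.5 m.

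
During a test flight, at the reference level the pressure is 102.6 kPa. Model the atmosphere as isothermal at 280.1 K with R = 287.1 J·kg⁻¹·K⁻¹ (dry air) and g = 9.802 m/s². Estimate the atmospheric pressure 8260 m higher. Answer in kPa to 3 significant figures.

P ≈ 37.5 kPa

Scale height: H = RT/g = 287.1 × 280.1 / 9.802 = 8204.1 m.
Barometric formula: P = P₀ exp(−z/H).
z/H = 8260.0/8204.1 = 1.0068; exp(−1.0068) = 0.36539.
P = 102.6 × 0.36539 = 37.489 kPa.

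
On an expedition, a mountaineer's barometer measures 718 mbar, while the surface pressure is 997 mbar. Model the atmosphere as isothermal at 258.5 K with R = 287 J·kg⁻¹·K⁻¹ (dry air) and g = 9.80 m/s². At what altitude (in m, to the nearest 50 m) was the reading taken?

Scale height: H = RT/g = 287 × 258.5 / 9.80 = 7570.4 m.
Invert the barometric formula: z = H ln(P₀/P).
P₀/P = 997/718 = 1.3886; ln(1.3886) = 0.32830.
z = 7570.4 × 0.32830 = 2485.4 m.

z ≈ 2500 m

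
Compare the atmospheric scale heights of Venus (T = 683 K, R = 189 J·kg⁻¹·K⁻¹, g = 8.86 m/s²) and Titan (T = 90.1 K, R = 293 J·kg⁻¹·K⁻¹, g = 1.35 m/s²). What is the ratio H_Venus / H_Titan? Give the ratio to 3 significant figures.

H_Venus/H_Titan ≈ 0.745

H = RT/g for each body.
H_Venus = 189 × 683 / 8.86 = 14570 m.
H_Titan = 293 × 90.1 / 1.35 = 19555 m.
H_Venus/H_Titan = 14570/19555 = 0.74508.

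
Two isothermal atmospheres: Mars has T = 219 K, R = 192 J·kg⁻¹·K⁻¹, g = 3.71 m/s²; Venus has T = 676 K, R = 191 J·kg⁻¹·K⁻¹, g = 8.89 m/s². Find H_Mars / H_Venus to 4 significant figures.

H_Mars/H_Venus ≈ 0.7804

H = RT/g for each body.
H_Mars = 192 × 219 / 3.71 = 11334 m.
H_Venus = 191 × 676 / 8.89 = 14524 m.
H_Mars/H_Venus = 11334/14524 = 0.78036.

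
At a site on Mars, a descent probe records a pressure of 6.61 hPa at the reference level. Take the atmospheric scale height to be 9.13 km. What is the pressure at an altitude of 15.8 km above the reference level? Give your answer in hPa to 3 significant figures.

Barometric formula: P = P₀ exp(−z/H).
z/H = 15800/9130.0 = 1.7306; exp(−1.7306) = 0.17718.
P = 6.61 × 0.17718 = 1.1712 hPa.

P ≈ 1.17 hPa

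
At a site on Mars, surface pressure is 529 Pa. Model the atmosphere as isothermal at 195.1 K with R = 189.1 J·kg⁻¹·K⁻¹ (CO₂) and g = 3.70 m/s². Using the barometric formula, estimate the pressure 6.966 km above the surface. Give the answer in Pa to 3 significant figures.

P ≈ 263 Pa

Scale height: H = RT/g = 189.1 × 195.1 / 3.70 = 9971.2 m.
Barometric formula: P = P₀ exp(−z/H).
z/H = 6966.0/9971.2 = 0.69861; exp(−0.69861) = 0.49728.
P = 529 × 0.49728 = 263.06 Pa.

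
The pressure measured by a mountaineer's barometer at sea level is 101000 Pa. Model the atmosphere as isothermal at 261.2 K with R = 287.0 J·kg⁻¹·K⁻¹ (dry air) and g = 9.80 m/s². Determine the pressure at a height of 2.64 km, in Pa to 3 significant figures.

P ≈ 71500 Pa

Scale height: H = RT/g = 287.0 × 261.2 / 9.80 = 7649.4 m.
Barometric formula: P = P₀ exp(−z/H).
z/H = 2640.0/7649.4 = 0.34513; exp(−0.34513) = 0.70813.
P = 101000 × 0.70813 = 71521 Pa.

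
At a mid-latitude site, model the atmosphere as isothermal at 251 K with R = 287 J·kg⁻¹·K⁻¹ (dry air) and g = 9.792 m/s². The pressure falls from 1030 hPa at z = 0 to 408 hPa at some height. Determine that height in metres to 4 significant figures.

z ≈ 6813 m

Scale height: H = RT/g = 287 × 251 / 9.792 = 7356.7 m.
Invert the barometric formula: z = H ln(P₀/P).
P₀/P = 1030/408 = 2.5245; ln(2.5245) = 0.92604.
z = 7356.7 × 0.92604 = 6812.6 m.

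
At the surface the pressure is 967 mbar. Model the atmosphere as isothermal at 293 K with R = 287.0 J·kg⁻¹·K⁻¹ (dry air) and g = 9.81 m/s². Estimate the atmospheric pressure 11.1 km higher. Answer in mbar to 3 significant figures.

P ≈ 265 mbar

Scale height: H = RT/g = 287.0 × 293 / 9.81 = 8572.0 m.
Barometric formula: P = P₀ exp(−z/H).
z/H = 11100/8572.0 = 1.2949; exp(−1.2949) = 0.27393.
P = 967 × 0.27393 = 264.89 mbar.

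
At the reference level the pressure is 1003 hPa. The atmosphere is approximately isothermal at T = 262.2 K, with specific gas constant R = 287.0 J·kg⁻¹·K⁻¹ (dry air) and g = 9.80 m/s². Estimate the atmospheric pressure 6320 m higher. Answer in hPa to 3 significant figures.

P ≈ 440 hPa

Scale height: H = RT/g = 287.0 × 262.2 / 9.80 = 7678.7 m.
Barometric formula: P = P₀ exp(−z/H).
z/H = 6320.0/7678.7 = 0.82306; exp(−0.82306) = 0.43909.
P = 1003 × 0.43909 = 440.41 hPa.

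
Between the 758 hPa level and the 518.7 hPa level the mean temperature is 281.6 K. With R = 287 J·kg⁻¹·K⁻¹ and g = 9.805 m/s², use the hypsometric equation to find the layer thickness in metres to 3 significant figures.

Δz ≈ 3130 m

Hypsometric equation: Δz = (R T̄/g) ln(P₁/P₂).
R T̄/g = 287 × 281.6 / 9.805 = 8242.7 m.
ln(758/518.7) = ln(1.4613) = 0.37933.
Δz = 8242.7 × 0.37933 = 3126.7 m.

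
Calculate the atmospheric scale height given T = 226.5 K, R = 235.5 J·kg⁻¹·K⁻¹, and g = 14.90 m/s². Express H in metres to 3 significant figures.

H ≈ 3580 m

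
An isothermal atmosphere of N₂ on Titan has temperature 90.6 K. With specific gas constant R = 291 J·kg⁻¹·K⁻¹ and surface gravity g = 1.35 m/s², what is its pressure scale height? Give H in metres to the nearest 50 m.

The scale height of an isothermal atmosphere is H = RT/g.
H = 291 × 90.6 / 1.35 = 26365/1.35 = 19530 m.

H ≈ 19550 m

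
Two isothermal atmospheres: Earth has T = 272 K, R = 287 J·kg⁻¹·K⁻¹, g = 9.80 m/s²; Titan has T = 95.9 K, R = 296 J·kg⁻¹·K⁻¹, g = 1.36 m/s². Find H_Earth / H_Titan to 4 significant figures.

H_Earth/H_Titan ≈ 0.3816

H = RT/g for each body.
H_Earth = 287 × 272 / 9.80 = 7965.7 m.
H_Titan = 296 × 95.9 / 1.36 = 20872 m.
H_Earth/H_Titan = 7965.7/20872 = 0.38165.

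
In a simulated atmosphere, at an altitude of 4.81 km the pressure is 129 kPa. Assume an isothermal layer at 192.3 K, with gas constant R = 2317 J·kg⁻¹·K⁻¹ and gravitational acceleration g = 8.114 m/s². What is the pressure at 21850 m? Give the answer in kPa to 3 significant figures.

P ≈ 94.6 kPa

Scale height: H = RT/g = 2317 × 192.3 / 8.114 = 54912 m.
Between two levels, P₂ = P₁ exp(−Δz/H) with Δz = z₂ − z₁.
Δz = 21850 − 4810.0 = 17040 m; Δz/H = 17040/54912 = 0.31031.
P₂ = 129 × exp(−0.31031) = 129 × 0.73322 = 94.585 kPa.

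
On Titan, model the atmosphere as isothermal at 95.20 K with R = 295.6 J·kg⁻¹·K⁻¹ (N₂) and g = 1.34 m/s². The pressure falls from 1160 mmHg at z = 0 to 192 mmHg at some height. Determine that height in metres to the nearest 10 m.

Scale height: H = RT/g = 295.6 × 95.20 / 1.34 = 21001 m.
Invert the barometric formula: z = H ln(P₀/P).
P₀/P = 1160/192 = 6.0417; ln(6.0417) = 1.7987.
z = 21001 × 1.7987 = 37774 m.

z ≈ 37770 m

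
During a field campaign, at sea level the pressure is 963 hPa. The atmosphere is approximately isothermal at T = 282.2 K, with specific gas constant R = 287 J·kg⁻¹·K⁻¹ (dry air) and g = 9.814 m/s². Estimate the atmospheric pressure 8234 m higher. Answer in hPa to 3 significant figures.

P ≈ 355 hPa

Scale height: H = RT/g = 287 × 282.2 / 9.814 = 8252.6 m.
Barometric formula: P = P₀ exp(−z/H).
z/H = 8234.0/8252.6 = 0.99775; exp(−0.99775) = 0.36871.
P = 963 × 0.36871 = 355.07 hPa.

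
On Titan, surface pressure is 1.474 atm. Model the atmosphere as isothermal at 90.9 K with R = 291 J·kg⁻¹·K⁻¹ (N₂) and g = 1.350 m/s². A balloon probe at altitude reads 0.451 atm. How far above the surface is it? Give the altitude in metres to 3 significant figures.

z ≈ 23200 m

Scale height: H = RT/g = 291 × 90.9 / 1.350 = 19594 m.
Invert the barometric formula: z = H ln(P₀/P).
P₀/P = 1.474/0.451 = 3.2683; ln(3.2683) = 1.1843.
z = 19594 × 1.1843 = 23205 m.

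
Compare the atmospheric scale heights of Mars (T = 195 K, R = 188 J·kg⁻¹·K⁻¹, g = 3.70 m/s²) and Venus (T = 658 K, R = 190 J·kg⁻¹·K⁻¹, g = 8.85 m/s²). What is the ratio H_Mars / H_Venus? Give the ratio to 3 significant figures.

H_Mars/H_Venus ≈ 0.701

H = RT/g for each body.
H_Mars = 188 × 195 / 3.70 = 9908.1 m.
H_Venus = 190 × 658 / 8.85 = 14127 m.
H_Mars/H_Venus = 9908.1/14127 = 0.70136.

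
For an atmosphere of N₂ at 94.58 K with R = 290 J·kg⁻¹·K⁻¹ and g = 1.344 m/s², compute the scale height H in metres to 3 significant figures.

H ≈ 20400 m

The scale height of an isothermal atmosphere is H = RT/g.
H = 290 × 94.58 / 1.344 = 27428/1.344 = 20408 m.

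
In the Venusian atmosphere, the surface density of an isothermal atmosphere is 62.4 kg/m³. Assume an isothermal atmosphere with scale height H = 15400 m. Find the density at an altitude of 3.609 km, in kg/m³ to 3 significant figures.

In an isothermal atmosphere, density decays like pressure: ρ = ρ₀ exp(−z/H).
z/H = 3609.0/15400 = 0.23435; exp(−0.23435) = 0.79108.
ρ = 62.4 × 0.79108 = 49.363 kg/m³.

ρ ≈ 49.4 kg/m³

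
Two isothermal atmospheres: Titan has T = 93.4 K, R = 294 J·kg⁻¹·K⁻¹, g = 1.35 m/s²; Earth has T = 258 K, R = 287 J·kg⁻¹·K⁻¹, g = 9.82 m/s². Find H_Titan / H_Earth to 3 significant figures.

H = RT/g for each body.
H_Titan = 294 × 93.4 / 1.35 = 20340 m.
H_Earth = 287 × 258 / 9.82 = 7540.3 m.
H_Titan/H_Earth = 20340/7540.3 = 2.6975.

H_Titan/H_Earth ≈ 2.70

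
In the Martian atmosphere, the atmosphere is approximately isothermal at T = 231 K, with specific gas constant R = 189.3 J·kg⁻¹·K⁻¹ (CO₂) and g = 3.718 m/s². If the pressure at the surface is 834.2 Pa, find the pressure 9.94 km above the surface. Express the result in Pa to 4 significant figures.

Scale height: H = RT/g = 189.3 × 231 / 3.718 = 11761 m.
Barometric formula: P = P₀ exp(−z/H).
z/H = 9940.0/11761 = 0.84517; exp(−0.84517) = 0.42948.
P = 834.2 × 0.42948 = 358.27 Pa.

P ≈ 358.3 Pa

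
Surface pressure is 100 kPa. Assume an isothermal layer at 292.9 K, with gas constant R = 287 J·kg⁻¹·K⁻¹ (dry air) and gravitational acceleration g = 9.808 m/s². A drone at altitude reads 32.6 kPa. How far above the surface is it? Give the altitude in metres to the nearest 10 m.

Scale height: H = RT/g = 287 × 292.9 / 9.808 = 8570.8 m.
Invert the barometric formula: z = H ln(P₀/P).
P₀/P = 100/32.6 = 3.0675; ln(3.0675) = 1.1209.
z = 8570.8 × 1.1209 = 9607.0 m.

z ≈ 9610 m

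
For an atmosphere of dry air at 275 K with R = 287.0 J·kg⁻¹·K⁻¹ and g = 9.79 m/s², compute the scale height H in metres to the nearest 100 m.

The scale height of an isothermal atmosphere is H = RT/g.
H = 287.0 × 275 / 9.79 = 78925/9.79 = 8061.8 m.

H ≈ 8100 m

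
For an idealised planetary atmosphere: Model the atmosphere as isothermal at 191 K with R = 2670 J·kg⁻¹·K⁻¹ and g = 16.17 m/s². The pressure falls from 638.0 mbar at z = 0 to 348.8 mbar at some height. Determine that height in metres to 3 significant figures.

Scale height: H = RT/g = 2670 × 191 / 16.17 = 31538 m.
Invert the barometric formula: z = H ln(P₀/P).
P₀/P = 638.0/348.8 = 1.8291; ln(1.8291) = 0.60382.
z = 31538 × 0.60382 = 19043 m.

z ≈ 19000 m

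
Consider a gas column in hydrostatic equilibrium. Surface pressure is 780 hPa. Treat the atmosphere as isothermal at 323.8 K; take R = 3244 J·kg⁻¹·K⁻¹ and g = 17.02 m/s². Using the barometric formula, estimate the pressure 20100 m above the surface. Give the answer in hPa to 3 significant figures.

P ≈ 563 hPa

Scale height: H = RT/g = 3244 × 323.8 / 17.02 = 61716 m.
Barometric formula: P = P₀ exp(−z/H).
z/H = 20100/61716 = 0.32569; exp(−0.32569) = 0.72203.
P = 780 × 0.72203 = 563.18 hPa.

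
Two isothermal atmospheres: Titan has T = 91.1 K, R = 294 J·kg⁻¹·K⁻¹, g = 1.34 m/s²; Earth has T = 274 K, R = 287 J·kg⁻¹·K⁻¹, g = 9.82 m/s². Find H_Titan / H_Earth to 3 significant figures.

H_Titan/H_Earth ≈ 2.50

H = RT/g for each body.
H_Titan = 294 × 91.1 / 1.34 = 19988 m.
H_Earth = 287 × 274 / 9.82 = 8007.9 m.
H_Titan/H_Earth = 19988/8007.9 = 2.4960.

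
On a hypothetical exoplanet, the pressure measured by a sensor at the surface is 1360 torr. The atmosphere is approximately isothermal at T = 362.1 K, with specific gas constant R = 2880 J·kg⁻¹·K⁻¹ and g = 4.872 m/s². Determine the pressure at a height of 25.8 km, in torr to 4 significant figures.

P ≈ 1206 torr

Scale height: H = RT/g = 2880 × 362.1 / 4.872 = 214050 m.
Barometric formula: P = P₀ exp(−z/H).
z/H = 25800/214050 = 0.12053; exp(−0.12053) = 0.88645.
P = 1360 × 0.88645 = 1205.6 torr.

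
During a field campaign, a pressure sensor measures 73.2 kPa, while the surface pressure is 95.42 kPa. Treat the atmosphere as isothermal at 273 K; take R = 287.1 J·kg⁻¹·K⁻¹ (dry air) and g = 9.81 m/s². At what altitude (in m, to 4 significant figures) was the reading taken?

Scale height: H = RT/g = 287.1 × 273 / 9.81 = 7989.6 m.
Invert the barometric formula: z = H ln(P₀/P).
P₀/P = 95.42/73.2 = 1.3036; ln(1.3036) = 0.26513.
z = 7989.6 × 0.26513 = 2118.3 m.

z ≈ 2118 m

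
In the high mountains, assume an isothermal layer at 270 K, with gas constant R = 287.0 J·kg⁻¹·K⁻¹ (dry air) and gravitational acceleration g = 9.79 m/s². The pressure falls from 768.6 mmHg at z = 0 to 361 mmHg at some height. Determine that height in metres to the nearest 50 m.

Scale height: H = RT/g = 287.0 × 270 / 9.79 = 7915.2 m.
Invert the barometric formula: z = H ln(P₀/P).
P₀/P = 768.6/361 = 2.1291; ln(2.1291) = 0.75570.
z = 7915.2 × 0.75570 = 5981.5 m.

z ≈ 6000 m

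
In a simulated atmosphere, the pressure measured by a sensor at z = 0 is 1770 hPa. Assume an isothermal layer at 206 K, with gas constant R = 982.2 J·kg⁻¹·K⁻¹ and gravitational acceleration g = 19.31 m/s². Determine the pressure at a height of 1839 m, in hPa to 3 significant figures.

Scale height: H = RT/g = 982.2 × 206 / 19.31 = 10478 m.
Barometric formula: P = P₀ exp(−z/H).
z/H = 1839.0/10478 = 0.17551; exp(−0.17551) = 0.83903.
P = 1770 × 0.83903 = 1485.1 hPa.

P ≈ 1490 hPa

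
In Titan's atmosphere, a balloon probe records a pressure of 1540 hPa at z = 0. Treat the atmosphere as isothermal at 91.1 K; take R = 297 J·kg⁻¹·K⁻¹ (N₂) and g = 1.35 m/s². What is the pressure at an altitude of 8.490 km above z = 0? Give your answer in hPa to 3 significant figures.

P ≈ 1010 hPa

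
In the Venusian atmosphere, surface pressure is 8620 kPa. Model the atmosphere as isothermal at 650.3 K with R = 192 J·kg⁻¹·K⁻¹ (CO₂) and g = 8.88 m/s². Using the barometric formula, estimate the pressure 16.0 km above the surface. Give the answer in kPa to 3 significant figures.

Scale height: H = RT/g = 192 × 650.3 / 8.88 = 14061 m.
Barometric formula: P = P₀ exp(−z/H).
z/H = 16000/14061 = 1.1379; exp(−1.1379) = 0.32049.
P = 8620 × 0.32049 = 2762.6 kPa.

P ≈ 2760 kPa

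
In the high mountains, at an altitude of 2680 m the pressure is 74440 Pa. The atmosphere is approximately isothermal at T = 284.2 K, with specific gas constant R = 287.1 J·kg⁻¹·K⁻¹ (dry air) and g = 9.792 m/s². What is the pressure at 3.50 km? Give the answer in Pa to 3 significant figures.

Scale height: H = RT/g = 287.1 × 284.2 / 9.792 = 8332.7 m.
Between two levels, P₂ = P₁ exp(−Δz/H) with Δz = z₂ − z₁.
Δz = 3500.0 − 2680.0 = 820.00 m; Δz/H = 820.00/8332.7 = 0.098407.
P₂ = 74440 × exp(−0.098407) = 74440 × 0.90628 = 67463 Pa.

P ≈ 67500 Pa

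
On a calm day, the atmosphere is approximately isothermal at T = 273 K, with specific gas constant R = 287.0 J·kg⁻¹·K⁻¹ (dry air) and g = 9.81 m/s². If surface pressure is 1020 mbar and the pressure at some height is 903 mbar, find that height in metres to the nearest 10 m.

z ≈ 970 m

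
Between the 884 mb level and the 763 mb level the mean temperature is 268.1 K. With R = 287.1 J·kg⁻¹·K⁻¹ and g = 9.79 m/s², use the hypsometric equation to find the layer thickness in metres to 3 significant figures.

Δz ≈ 1160 m

Hypsometric equation: Δz = (R T̄/g) ln(P₁/P₂).
R T̄/g = 287.1 × 268.1 / 9.79 = 7862.3 m.
ln(884/763) = ln(1.1586) = 0.14721.
Δz = 7862.3 × 0.14721 = 1157.4 m.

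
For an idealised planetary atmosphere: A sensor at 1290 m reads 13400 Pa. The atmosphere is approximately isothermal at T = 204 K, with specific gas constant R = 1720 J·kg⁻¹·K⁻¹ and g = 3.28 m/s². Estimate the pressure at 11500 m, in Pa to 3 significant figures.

Scale height: H = RT/g = 1720 × 204 / 3.28 = 106980 m.
Between two levels, P₂ = P₁ exp(−Δz/H) with Δz = z₂ − z₁.
Δz = 11500 − 1290.0 = 10210 m; Δz/H = 10210/106980 = 0.095438.
P₂ = 13400 × exp(−0.095438) = 13400 × 0.90897 = 12180 Pa.

P ≈ 12200 Pa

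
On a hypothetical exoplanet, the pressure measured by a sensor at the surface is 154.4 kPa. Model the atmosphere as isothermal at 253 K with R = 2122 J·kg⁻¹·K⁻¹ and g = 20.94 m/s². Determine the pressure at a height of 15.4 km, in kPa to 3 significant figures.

Scale height: H = RT/g = 2122 × 253 / 20.94 = 25638 m.
Barometric formula: P = P₀ exp(−z/H).
z/H = 15400/25638 = 0.60067; exp(−0.60067) = 0.54844.
P = 154.4 × 0.54844 = 84.679 kPa.

P ≈ 84.7 kPa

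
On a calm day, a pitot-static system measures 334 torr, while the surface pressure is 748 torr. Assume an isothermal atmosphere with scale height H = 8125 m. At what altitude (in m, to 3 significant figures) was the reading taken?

Invert the barometric formula: z = H ln(P₀/P).
P₀/P = 748/334 = 2.2395; ln(2.2395) = 0.80625.
z = 8125.0 × 0.80625 = 6550.8 m.

z ≈ 6550 m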